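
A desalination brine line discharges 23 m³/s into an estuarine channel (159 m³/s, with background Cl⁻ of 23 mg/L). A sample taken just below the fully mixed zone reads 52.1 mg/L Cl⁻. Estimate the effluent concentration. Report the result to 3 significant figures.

Mass balance: 159.0·23.00 + 23.00·Cₑ = 182.0·52.10
→ Cₑ = (182.0·52.10 − 159.0·23.00) / 23.00 = 253.3 mg/L.

253 mg/L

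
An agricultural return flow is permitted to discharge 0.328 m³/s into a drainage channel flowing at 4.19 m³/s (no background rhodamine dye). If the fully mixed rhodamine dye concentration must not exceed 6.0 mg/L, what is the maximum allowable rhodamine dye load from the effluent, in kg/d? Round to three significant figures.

2340 kg/d

Mass balance at the limit: 4.190·0 + 0.3280·Cₑ = 4.518·6.0 → Cₑ = 82.65 mg/L.
Load = 0.3280 m³/s × 82.65 g/m³ × 86 400 s/d = 2342 kg/d.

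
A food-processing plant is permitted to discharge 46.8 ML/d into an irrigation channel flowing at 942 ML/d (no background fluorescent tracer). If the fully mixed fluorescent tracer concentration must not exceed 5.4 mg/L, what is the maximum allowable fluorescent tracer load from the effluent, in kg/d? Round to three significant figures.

Mass balance at the limit: 942.0·0 + 46.80·Cₑ = 988.8·5.4 → Cₑ = 114.1 mg/L.
46.80 ML/d = 0.5417 m³/s. Load = 0.5417 m³/s × 114.1 g/m³ × 86 400 s/d = 5340 kg/d.

5340 kg/d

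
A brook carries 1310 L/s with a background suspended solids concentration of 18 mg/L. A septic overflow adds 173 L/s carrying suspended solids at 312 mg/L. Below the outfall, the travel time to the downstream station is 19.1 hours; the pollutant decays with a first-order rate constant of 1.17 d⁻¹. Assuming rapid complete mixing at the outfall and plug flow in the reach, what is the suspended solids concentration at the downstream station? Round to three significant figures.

20.6 mg/L

Flow-weighted average: C = (1310·18.00 + 173.0·312.0) / 1483 = 77560/1483 = 52.30 mg/L.
After decay, C = 52.30 × e^(−kt) = 52.30 × 0.3941 = 20.61 mg/L.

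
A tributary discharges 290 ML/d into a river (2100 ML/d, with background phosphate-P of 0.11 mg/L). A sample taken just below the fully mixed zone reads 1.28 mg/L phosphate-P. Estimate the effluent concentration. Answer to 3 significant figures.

Mass balance: 2100·0.1100 + 290.0·Cₑ = 2390·1.280
→ Cₑ = (2390·1.280 − 2100·0.1100) / 290.0 = 9.752 mg/L.

9.75 mg/L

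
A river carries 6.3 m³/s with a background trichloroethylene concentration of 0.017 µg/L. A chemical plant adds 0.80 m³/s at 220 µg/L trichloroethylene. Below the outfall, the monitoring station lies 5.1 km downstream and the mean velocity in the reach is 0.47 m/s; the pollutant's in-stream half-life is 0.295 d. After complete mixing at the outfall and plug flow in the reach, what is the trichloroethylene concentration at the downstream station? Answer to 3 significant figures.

Mass balance: C = (6.300·0.01700 + 0.8000·220.0) / 7.100 = 176.1/7.100 = 24.80 µg/L.
Travel time t = 5.1·1000 / 0.47 = 10850 s = 3.014 h.
Half-life 0.295 d → k = ln 2 / 0.295 = 2.350 d⁻¹.
Decay over the reach: 24.80·exp(−kt) = 24.80·0.7445 = 18.47 µg/L.

18.5 µg/L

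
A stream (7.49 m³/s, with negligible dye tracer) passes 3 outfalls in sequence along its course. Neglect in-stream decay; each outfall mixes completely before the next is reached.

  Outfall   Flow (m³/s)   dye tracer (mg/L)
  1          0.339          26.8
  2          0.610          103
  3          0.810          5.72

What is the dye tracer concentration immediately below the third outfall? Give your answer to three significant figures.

8.28 mg/L

Below outfall 1: Q → 7.829 m³/s, C = (7.490·0 + 0.3390·26.80)/7.829 = 1.160 mg/L.
Below outfall 2: Q → 8.439 m³/s, C = (7.829·1.160 + 0.6100·103.0)/8.439 = 8.522 mg/L.
Below outfall 3: Q → 9.249 m³/s, C = (8.439·8.522 + 0.8100·5.720)/9.249 = 8.276 mg/L.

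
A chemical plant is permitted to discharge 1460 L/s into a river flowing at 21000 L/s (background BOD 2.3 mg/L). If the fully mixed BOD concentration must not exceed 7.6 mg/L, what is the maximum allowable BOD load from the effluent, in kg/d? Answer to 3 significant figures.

Mass balance at the limit: 21000·2.300 + 1460·Cₑ = 22460·7.6 → Cₑ = 83.83 mg/L.
1460 L/s = 1.460 m³/s. Load = 1.460 m³/s × 83.83 g/m³ × 86 400 s/d = 10580 kg/d.

10600 kg/d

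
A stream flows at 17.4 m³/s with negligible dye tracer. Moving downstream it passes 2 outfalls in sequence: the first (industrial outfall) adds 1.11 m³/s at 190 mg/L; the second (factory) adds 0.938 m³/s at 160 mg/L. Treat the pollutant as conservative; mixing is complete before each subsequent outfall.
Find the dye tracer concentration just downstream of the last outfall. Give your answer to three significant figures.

18.6 mg/L

Below outfall 1: Q → 18.51 m³/s, C = (17.40·0 + 1.110·190.0)/18.51 = 11.39 mg/L.
Below outfall 2: Q → 19.45 m³/s, C = (18.51·11.39 + 0.9380·160.0)/19.45 = 18.56 mg/L.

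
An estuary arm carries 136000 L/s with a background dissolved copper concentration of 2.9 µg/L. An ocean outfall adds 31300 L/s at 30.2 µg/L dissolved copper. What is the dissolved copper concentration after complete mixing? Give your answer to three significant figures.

Mixed concentration C = ΣQC/ΣQ = (136000·2.900 + 31300·30.20) / 167300 = 1340000/167300 = 8.008 µg/L.

8.01 µg/L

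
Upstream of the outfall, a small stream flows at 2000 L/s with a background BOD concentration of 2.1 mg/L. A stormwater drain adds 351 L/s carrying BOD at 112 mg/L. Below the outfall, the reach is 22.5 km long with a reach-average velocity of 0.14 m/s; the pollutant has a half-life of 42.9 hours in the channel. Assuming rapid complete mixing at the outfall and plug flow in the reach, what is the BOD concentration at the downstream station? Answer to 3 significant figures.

Mass balance: C = (2000·2.100 + 351.0·112.0) / 2351 = 43510/2351 = 18.51 mg/L.
Travel time t = 22.5·1000 / 0.14 = 160700 s = 44.64 h.
Half-life 42.9 h → k = ln 2 / 42.9 = 0.01616 h⁻¹ = 0.3878 d⁻¹.
Decay over the reach: 18.51·exp(−kt) = 18.51·0.4861 = 8.997 mg/L.

9.00 mg/L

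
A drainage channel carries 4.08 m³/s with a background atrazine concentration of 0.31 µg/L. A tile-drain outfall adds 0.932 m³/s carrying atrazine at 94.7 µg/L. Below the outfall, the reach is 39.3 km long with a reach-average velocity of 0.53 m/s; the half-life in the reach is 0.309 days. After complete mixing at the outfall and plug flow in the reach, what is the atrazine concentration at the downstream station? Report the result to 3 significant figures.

2.61 µg/L

After mixing, C = (4.080·0.3100 + 0.9320·94.70) / 5.012 = 89.53/5.012 = 17.86 µg/L.
Travel time t = 39.3·1000 / 0.53 = 74150 s = 20.60 h.
Half-life 0.309 d → k = ln 2 / 0.309 = 2.243 d⁻¹.
First-order decay: C = 17.86·exp(−k·t) = 17.86·0.1459 = 2.605 µg/L.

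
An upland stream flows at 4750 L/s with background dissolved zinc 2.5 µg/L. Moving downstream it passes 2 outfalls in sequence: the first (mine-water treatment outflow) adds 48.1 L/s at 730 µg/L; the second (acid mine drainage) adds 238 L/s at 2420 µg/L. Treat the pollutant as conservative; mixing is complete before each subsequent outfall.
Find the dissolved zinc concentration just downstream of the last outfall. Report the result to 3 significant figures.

After outfall 1: Q = 4750 + 48.10 = 4798 L/s; C = (4750·2.500 + 48.10·730.0)/4798 = 9.793 µg/L.
After outfall 2: Q = 4798 + 238.0 = 5036 L/s; C = (4798·9.793 + 238.0·2420)/5036 = 123.7 µg/L.

124 µg/L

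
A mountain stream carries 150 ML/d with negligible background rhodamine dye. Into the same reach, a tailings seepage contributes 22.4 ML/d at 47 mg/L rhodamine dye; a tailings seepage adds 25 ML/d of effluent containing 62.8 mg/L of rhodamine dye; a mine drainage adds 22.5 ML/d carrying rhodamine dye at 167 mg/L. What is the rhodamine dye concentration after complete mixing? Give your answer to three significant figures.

29.0 mg/L

After mixing, C = (150.0·0 + 22.40·47.00 + 25.00·62.80 + 22.50·167.0) / 219.9 = 6380/219.9 = 29.01 mg/L.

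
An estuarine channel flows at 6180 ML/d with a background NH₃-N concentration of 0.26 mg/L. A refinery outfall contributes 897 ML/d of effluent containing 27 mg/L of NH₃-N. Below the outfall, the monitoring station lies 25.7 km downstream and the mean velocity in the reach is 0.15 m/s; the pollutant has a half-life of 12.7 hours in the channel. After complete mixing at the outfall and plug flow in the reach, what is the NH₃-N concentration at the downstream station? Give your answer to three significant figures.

0.272 mg/L

Conservation of mass: C = (6180·0.2600 + 897.0·27.00) / 7077 = 25830/7077 = 3.649 mg/L.
Travel time t = 25.7·1000 / 0.15 = 171300 s = 47.59 h.
Half-life 12.7 h → k = ln 2 / 12.7 = 0.05458 h⁻¹ = 1.310 d⁻¹.
First-order decay: C = 3.649·exp(−k·t) = 3.649·0.07446 = 0.2717 mg/L.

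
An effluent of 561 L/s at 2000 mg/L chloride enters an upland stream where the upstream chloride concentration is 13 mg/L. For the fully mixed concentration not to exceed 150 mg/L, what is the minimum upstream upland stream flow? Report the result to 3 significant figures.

7580 L/s

Set C_mix = 150: (Q·13.00 + 561.0·2000) / (Q + 561.0) = 150
→ Q = 561.0·(2000 − 150)/(150 − 13.00) = 7576 L/s.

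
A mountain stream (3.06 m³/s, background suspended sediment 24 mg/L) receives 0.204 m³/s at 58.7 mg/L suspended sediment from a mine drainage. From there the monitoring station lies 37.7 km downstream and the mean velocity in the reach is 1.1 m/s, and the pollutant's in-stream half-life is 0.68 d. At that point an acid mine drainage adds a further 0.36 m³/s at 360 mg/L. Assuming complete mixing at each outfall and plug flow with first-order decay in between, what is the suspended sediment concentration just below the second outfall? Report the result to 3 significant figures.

51.5 mg/L

Flow-weighted average: C = (3.060·24.00 + 0.2040·58.70) / 3.264 = 85.41/3.264 = 26.17 mg/L; combined flow 3.264 m³/s.
Travel time t = 37.7·1000 / 1.1 = 34270 s = 9.520 h.
Half-life 0.68 d → k = ln 2 / 0.68 = 1.019 d⁻¹.
After decay, C = 26.17 × e^(−kt) = 26.17 × 0.6674 = 17.47 mg/L.
At the second outfall, C = (3.264·17.47 + 0.3600·360.0) / (3.264 + 0.3600) = 51.49 mg/L.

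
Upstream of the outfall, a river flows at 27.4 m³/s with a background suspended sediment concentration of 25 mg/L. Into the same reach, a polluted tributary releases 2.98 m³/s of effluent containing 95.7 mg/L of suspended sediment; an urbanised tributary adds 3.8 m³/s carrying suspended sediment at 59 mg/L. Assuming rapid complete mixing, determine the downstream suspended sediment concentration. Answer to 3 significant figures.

Conservation of mass: C = (27.40·25.00 + 2.980·95.70 + 3.800·59.00) / 34.18 = 1194/34.18 = 34.94 mg/L.

34.9 mg/L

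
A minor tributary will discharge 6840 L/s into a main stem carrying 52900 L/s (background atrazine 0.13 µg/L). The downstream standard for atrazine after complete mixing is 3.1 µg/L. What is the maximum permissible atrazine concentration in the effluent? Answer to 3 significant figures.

26.1 µg/L

At the limit, (Qr·Cr + Qe·Cₑ)/(Qr + Qe) = 3.1:
Cₑ = (59740·3.1 − 52900·0.1300) / 6840 = 26.07 µg/L.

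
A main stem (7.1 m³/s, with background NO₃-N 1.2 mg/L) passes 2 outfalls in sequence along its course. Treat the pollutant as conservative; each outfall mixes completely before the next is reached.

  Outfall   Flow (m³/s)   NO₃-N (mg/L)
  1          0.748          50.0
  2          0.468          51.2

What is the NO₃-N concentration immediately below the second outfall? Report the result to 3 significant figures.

Outfall 1: combined Q = 7.848 m³/s; C = (7.100·1.200 + 0.7480·50.00)/7.848 = 5.851 mg/L.
Outfall 2: combined Q = 8.316 m³/s; C = (7.848·5.851 + 0.4680·51.20)/8.316 = 8.403 mg/L.

8.40 mg/L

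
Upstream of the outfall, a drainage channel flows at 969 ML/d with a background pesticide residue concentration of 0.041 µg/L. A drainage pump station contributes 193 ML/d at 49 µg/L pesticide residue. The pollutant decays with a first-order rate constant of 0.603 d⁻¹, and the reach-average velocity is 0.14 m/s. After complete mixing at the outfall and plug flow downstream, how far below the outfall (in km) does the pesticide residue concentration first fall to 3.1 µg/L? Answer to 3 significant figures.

Conservation of mass: C = (969.0·0.04100 + 193.0·49.00) / 1162 = 9497/1162 = 8.173 µg/L.
Set 8.173·exp(−k·t) = 3.1 → t = ln(8.173/3.1)/k = 138900 s = 38.58 h.
Distance = v·t = 0.14·138900 = 19450 m = 19.45 km.

19.4 km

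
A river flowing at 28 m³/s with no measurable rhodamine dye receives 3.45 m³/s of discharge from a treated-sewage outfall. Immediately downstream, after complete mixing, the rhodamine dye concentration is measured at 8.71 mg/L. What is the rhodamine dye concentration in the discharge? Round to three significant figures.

Mass balance: 28.00·0 + 3.450·Cₑ = 31.45·8.710
→ Cₑ = (31.45·8.710 − 28.00·0) / 3.450 = 79.40 mg/L.

79.4 mg/L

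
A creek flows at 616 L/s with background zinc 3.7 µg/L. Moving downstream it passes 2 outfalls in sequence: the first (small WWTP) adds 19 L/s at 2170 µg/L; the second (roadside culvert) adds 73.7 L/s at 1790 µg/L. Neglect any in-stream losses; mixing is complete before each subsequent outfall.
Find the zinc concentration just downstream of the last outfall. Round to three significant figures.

Outfall 1: combined Q = 635.0 L/s; C = (616.0·3.700 + 19.00·2170)/635.0 = 68.52 µg/L.
Outfall 2: combined Q = 708.7 L/s; C = (635.0·68.52 + 73.70·1790)/708.7 = 247.5 µg/L.

248 µg/L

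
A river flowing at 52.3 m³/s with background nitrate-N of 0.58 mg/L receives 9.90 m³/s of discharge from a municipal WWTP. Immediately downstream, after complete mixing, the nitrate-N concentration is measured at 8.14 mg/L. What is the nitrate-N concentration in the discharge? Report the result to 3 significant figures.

Mass balance: 52.30·0.5800 + 9.900·Cₑ = 62.20·8.140
→ Cₑ = (62.20·8.140 − 52.30·0.5800) / 9.900 = 48.08 mg/L.

48.1 mg/L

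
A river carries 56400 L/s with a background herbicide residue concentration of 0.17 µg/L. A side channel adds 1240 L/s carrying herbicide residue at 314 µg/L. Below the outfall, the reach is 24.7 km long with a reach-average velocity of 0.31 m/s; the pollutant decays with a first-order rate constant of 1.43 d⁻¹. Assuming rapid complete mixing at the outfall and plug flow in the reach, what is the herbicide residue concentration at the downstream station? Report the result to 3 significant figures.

1.85 µg/L

Mixed concentration C = ΣQC/ΣQ = (56400·0.1700 + 1240·314.0) / 57640 = 398900/57640 = 6.921 µg/L.
Travel time t = 24.7·1000 / 0.31 = 79680 s = 22.13 h.
Applying C = C₀e^(−kt): 6.921 × 0.2675 = 1.851 µg/L.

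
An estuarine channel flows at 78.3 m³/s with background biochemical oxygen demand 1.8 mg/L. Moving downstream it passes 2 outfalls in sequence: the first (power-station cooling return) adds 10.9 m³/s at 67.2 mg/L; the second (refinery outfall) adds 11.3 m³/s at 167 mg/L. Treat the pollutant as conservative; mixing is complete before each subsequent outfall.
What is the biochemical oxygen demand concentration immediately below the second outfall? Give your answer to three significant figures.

27.5 mg/L

After outfall 1: Q = 78.30 + 10.90 = 89.20 m³/s; C = (78.30·1.800 + 10.90·67.20)/89.20 = 9.792 mg/L.
After outfall 2: Q = 89.20 + 11.30 = 100.5 m³/s; C = (89.20·9.792 + 11.30·167.0)/100.5 = 27.47 mg/L.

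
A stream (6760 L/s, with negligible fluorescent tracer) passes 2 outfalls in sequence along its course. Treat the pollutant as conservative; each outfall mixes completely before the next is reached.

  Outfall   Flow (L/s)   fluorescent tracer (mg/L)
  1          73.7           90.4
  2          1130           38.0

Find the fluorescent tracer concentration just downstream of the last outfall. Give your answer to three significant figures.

6.23 mg/L

Outfall 1: combined Q = 6834 L/s; C = (6760·0 + 73.70·90.40)/6834 = 0.9749 mg/L.
Outfall 2: combined Q = 7964 L/s; C = (6834·0.9749 + 1130·38.00)/7964 = 6.229 mg/L.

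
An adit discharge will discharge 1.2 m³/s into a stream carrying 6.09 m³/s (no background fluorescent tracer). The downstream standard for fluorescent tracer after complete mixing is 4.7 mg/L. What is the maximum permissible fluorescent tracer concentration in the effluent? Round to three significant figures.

At the limit, (Qr·Cr + Qe·Cₑ)/(Qr + Qe) = 4.7:
Cₑ = (7.290·4.7 − 6.090·0) / 1.200 = 28.55 mg/L.

28.6 mg/L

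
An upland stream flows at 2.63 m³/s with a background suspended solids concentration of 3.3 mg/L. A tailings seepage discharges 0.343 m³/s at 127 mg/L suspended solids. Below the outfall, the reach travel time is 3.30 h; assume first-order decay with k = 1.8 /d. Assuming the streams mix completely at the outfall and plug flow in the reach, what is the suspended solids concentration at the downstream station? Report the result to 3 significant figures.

13.7 mg/L

Conservation of mass: C = (2.630·3.300 + 0.3430·127.0) / 2.973 = 52.24/2.973 = 17.57 mg/L.
First-order decay: C = 17.57·exp(−k·t) = 17.57·0.7808 = 13.72 mg/L.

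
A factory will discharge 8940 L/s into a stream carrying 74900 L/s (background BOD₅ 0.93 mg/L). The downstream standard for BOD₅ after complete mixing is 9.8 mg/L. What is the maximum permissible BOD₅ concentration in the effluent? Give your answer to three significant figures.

84.1 mg/L

At the limit, (Qr·Cr + Qe·Cₑ)/(Qr + Qe) = 9.8:
Cₑ = (83840·9.8 − 74900·0.9300) / 8940 = 84.11 mg/L.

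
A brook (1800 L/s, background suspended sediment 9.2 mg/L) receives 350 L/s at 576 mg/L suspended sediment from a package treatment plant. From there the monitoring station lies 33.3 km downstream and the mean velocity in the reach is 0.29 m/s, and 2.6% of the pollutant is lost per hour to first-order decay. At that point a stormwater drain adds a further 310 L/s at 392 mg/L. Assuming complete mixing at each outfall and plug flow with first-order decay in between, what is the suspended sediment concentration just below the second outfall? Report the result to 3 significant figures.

87.7 mg/L

Mass balance: C = (1800·9.200 + 350.0·576.0) / 2150 = 218200/2150 = 101.5 mg/L; combined flow 2150 L/s.
Travel time t = 33.3·1000 / 0.29 = 114800 s = 31.90 h.
2.6%/h lost → k = −ln(1 − 0.026) = 0.02634 h⁻¹.
First-order decay: C = 101.5·exp(−k·t) = 101.5·0.4316 = 43.79 mg/L.
At the second outfall, C = (2150·43.79 + 310.0·392.0) / (2150 + 310.0) = 87.67 mg/L.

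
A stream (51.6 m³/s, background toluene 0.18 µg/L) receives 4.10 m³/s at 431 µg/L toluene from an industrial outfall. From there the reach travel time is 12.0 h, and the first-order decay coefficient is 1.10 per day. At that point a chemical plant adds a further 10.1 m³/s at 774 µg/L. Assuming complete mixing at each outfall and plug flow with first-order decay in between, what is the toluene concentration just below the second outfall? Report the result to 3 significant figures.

Conservation of mass: C = (51.60·0.1800 + 4.100·431.0) / 55.70 = 1776/55.70 = 31.89 µg/L; combined flow 55.70 m³/s.
After decay, C = 31.89 × e^(−kt) = 31.89 × 0.5769 = 18.40 µg/L.
At the second outfall, C = (55.70·18.40 + 10.10·774.0) / (55.70 + 10.10) = 134.4 µg/L.

134 µg/L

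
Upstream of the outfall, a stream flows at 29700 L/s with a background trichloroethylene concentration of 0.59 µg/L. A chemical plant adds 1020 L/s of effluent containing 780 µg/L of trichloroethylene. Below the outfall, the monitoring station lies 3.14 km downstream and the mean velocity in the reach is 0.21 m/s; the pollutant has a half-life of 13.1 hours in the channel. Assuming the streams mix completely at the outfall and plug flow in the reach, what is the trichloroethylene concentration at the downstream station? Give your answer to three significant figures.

21.2 µg/L

After mixing, C = (29700·0.5900 + 1020·780.0) / 30720 = 813100/30720 = 26.47 µg/L.
Travel time t = 3.14·1000 / 0.21 = 14950 s = 4.153 h.
Half-life 13.1 h → k = ln 2 / 13.1 = 0.05291 h⁻¹ = 1.270 d⁻¹.
Decay over the reach: 26.47·exp(−kt) = 26.47·0.8027 = 21.25 µg/L.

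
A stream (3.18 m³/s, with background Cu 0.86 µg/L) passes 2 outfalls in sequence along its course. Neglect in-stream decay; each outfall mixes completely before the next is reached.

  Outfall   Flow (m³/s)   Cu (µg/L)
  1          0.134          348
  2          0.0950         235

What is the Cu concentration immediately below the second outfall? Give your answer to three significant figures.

21.0 µg/L

Outfall 1: combined Q = 3.314 m³/s; C = (3.180·0.8600 + 0.1340·348.0)/3.314 = 14.90 µg/L.
Outfall 2: combined Q = 3.409 m³/s; C = (3.314·14.90 + 0.09500·235.0)/3.409 = 21.03 µg/L.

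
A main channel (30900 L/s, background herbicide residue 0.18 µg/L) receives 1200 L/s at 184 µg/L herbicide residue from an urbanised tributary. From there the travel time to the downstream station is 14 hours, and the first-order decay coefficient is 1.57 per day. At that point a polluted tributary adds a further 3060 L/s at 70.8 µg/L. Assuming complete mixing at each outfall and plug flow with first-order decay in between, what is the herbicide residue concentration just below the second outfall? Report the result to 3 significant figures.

8.74 µg/L

Flow-weighted average: C = (30900·0.1800 + 1200·184.0) / 32100 = 226400/32100 = 7.052 µg/L; combined flow 32100 L/s.
Applying C = C₀e^(−kt): 7.052 × 0.4002 = 2.822 µg/L.
At the second outfall, C = (32100·2.822 + 3060·70.80) / (32100 + 3060) = 8.738 µg/L.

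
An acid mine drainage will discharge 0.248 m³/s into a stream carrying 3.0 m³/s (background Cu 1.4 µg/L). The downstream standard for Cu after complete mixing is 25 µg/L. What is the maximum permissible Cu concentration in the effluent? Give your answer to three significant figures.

310 µg/L

At the limit, (Qr·Cr + Qe·Cₑ)/(Qr + Qe) = 25:
Cₑ = (3.248·25 − 3.000·1.400) / 0.2480 = 310.5 µg/L.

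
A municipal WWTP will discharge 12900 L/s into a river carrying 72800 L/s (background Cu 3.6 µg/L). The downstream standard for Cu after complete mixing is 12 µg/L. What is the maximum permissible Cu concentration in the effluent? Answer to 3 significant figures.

59.4 µg/L

At the limit, (Qr·Cr + Qe·Cₑ)/(Qr + Qe) = 12:
Cₑ = (85700·12 − 72800·3.600) / 12900 = 59.40 µg/L.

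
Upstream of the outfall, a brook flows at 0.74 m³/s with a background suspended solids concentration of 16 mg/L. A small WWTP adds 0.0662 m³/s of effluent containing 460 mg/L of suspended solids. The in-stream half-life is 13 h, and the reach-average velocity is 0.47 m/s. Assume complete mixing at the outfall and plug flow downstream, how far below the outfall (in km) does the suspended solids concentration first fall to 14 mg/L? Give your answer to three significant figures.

Mixed concentration C = ΣQC/ΣQ = (0.7400·16.00 + 0.06620·460.0) / 0.8062 = 42.29/0.8062 = 52.46 mg/L.
Half-life 13 h → k = ln 2 / 13 = 0.05332 h⁻¹ = 1.280 d⁻¹.
Set 52.46·exp(−k·t) = 14 → t = ln(52.46/14)/k = 89190 s = 24.77 h.
Distance = v·t = 0.47·89190 = 41920 m = 41.92 km.

41.9 km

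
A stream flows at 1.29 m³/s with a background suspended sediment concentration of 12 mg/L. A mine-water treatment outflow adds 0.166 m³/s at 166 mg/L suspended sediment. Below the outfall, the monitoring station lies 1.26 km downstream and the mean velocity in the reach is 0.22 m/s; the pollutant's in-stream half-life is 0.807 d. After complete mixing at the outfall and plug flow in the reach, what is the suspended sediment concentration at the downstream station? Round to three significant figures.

27.9 mg/L

After mixing, C = (1.290·12.00 + 0.1660·166.0) / 1.456 = 43.04/1.456 = 29.56 mg/L.
Travel time t = 1.26·1000 / 0.22 = 5727 s = 1.591 h.
Half-life 0.807 d → k = ln 2 / 0.807 = 0.8589 d⁻¹.
Applying C = C₀e^(−kt): 29.56 × 0.9447 = 27.92 mg/L.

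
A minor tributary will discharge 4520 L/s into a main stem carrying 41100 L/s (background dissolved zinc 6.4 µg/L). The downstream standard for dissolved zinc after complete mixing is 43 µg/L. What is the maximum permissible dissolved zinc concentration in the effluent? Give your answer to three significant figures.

At the limit, (Qr·Cr + Qe·Cₑ)/(Qr + Qe) = 43:
Cₑ = (45620·43 − 41100·6.400) / 4520 = 375.8 µg/L.

376 µg/L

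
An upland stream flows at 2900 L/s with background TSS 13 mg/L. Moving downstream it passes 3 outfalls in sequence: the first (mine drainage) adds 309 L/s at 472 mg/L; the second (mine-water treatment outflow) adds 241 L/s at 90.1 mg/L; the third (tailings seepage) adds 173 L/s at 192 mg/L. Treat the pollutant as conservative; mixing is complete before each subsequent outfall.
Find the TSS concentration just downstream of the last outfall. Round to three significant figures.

After outfall 1: Q = 2900 + 309.0 = 3209 L/s; C = (2900·13.00 + 309.0·472.0)/3209 = 57.20 mg/L.
After outfall 2: Q = 3209 + 241.0 = 3450 L/s; C = (3209·57.20 + 241.0·90.10)/3450 = 59.50 mg/L.
After outfall 3: Q = 3450 + 173.0 = 3623 L/s; C = (3450·59.50 + 173.0·192.0)/3623 = 65.82 mg/L.

65.8 mg/L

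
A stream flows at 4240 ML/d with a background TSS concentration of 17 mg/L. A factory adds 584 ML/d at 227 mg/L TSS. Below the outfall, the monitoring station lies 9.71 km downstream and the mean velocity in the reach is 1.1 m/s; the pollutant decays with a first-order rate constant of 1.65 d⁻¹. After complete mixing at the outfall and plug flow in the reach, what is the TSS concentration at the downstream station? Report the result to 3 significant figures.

Conservation of mass: C = (4240·17.00 + 584.0·227.0) / 4824 = 204600/4824 = 42.42 mg/L.
Travel time t = 9.71·1000 / 1.1 = 8827 s = 2.452 h.
First-order decay: C = 42.42·exp(−k·t) = 42.42·0.8449 = 35.84 mg/L.

35.8 mg/L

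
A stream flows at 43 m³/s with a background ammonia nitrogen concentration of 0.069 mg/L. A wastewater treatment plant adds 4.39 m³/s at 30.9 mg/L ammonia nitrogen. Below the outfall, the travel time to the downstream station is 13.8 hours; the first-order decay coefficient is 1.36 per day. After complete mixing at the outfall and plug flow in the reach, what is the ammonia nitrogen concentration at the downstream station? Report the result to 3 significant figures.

1.34 mg/L

After mixing, C = (43.00·0.06900 + 4.390·30.90) / 47.39 = 138.6/47.39 = 2.925 mg/L.
First-order decay: C = 2.925·exp(−k·t) = 2.925·0.4575 = 1.338 mg/L.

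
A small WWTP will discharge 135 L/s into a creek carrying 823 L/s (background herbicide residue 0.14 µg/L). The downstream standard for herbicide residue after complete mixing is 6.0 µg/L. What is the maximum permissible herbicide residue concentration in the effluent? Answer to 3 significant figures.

41.7 µg/L

At the limit, (Qr·Cr + Qe·Cₑ)/(Qr + Qe) = 6.0:
Cₑ = (958.0·6.0 − 823.0·0.1400) / 135.0 = 41.72 µg/L.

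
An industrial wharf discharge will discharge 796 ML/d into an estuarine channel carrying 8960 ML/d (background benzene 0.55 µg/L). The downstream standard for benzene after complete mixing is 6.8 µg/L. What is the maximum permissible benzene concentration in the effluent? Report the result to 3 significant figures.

77.2 µg/L

At the limit, (Qr·Cr + Qe·Cₑ)/(Qr + Qe) = 6.8:
Cₑ = (9756·6.8 − 8960·0.5500) / 796.0 = 77.15 µg/L.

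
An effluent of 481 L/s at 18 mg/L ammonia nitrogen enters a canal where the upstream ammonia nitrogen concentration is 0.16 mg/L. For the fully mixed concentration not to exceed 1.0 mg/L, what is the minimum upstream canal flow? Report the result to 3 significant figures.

Set C_mix = 1.0: (Q·0.1600 + 481.0·18.00) / (Q + 481.0) = 1.0
→ Q = 481.0·(18.00 − 1.0)/(1.0 − 0.1600) = 9735 L/s.

9730 L/s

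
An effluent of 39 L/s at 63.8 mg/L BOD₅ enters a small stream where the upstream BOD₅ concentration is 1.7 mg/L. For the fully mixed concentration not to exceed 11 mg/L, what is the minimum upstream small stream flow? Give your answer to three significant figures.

221 L/s

Set C_mix = 11: (Q·1.700 + 39.00·63.80) / (Q + 39.00) = 11
→ Q = 39.00·(63.80 − 11)/(11 − 1.700) = 221.4 L/s.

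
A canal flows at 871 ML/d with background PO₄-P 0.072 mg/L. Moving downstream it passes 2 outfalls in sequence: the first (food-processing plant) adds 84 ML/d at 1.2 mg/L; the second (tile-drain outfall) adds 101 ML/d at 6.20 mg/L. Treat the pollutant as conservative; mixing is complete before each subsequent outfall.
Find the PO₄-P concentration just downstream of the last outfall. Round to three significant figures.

Below outfall 1: Q → 955.0 ML/d, C = (871.0·0.07200 + 84.00·1.200)/955.0 = 0.1712 mg/L.
Below outfall 2: Q → 1056 ML/d, C = (955.0·0.1712 + 101.0·6.200)/1056 = 0.7478 mg/L.

0.748 mg/L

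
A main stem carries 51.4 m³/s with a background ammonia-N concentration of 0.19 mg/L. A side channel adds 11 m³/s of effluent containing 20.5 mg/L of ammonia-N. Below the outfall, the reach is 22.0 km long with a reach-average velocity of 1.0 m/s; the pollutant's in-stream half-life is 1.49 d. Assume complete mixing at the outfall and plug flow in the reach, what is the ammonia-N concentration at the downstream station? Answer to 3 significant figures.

3.35 mg/L

After mixing, C = (51.40·0.1900 + 11.00·20.50) / 62.40 = 235.3/62.40 = 3.770 mg/L.
Travel time t = 22.0·1000 / 1.0 = 22000 s = 6.111 h.
Half-life 1.49 d → k = ln 2 / 1.49 = 0.4652 d⁻¹.
Applying C = C₀e^(−kt): 3.770 × 0.8883 = 3.349 mg/L.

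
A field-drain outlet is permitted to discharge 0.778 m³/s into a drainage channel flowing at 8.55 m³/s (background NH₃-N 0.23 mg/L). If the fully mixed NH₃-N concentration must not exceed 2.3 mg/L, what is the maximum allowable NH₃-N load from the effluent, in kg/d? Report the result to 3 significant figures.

Mass balance at the limit: 8.550·0.2300 + 0.7780·Cₑ = 9.328·2.3 → Cₑ = 25.05 mg/L.
Load = 0.7780 m³/s × 25.05 g/m³ × 86 400 s/d = 1684 kg/d.

1680 kg/d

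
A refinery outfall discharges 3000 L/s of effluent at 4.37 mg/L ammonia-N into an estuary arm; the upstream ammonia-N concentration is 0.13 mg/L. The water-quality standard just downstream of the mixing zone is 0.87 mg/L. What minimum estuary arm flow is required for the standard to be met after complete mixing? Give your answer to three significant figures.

Set C_mix = 0.87: (Q·0.1300 + 3000·4.370) / (Q + 3000) = 0.87
→ Q = 3000·(4.370 − 0.87)/(0.87 − 0.1300) = 14190 L/s.

14200 L/s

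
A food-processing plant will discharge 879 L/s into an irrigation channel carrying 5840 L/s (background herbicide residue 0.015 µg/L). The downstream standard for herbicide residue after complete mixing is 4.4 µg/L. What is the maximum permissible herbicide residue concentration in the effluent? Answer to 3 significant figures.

At the limit, (Qr·Cr + Qe·Cₑ)/(Qr + Qe) = 4.4:
Cₑ = (6719·4.4 − 5840·0.01500) / 879.0 = 33.53 µg/L.

33.5 µg/L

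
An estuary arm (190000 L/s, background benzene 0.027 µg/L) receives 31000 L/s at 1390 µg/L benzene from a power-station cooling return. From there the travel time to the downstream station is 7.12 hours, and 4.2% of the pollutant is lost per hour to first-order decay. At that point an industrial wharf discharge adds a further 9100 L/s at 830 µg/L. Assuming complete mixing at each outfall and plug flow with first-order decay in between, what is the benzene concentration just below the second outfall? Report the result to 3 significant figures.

Mixed concentration C = ΣQC/ΣQ = (190000·0.02700 + 31000·1390) / 221000 = 43100000/221000 = 195.0 µg/L; combined flow 221000 L/s.
4.2%/h lost → k = −ln(1 − 0.042) = 0.04291 h⁻¹.
Applying C = C₀e^(−kt): 195.0 × 0.7368 = 143.7 µg/L.
At the second outfall, C = (221000·143.7 + 9100·830.0) / (221000 + 9100) = 170.8 µg/L.

171 µg/L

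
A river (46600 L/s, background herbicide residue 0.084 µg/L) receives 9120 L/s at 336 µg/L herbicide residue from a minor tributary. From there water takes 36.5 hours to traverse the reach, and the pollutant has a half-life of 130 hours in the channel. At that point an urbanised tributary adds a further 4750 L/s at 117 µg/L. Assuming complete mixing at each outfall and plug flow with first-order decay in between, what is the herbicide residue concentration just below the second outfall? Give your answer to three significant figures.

51.0 µg/L

Mass balance: C = (46600·0.08400 + 9120·336.0) / 55720 = 3068000/55720 = 55.07 µg/L; combined flow 55720 L/s.
Half-life 130 h → k = ln 2 / 130 = 0.005332 h⁻¹ = 0.1280 d⁻¹.
First-order decay: C = 55.07·exp(−k·t) = 55.07·0.8232 = 45.33 µg/L.
Second outfall: C = (55720·45.33 + 4750·117.0)/60470 = 50.96 µg/L.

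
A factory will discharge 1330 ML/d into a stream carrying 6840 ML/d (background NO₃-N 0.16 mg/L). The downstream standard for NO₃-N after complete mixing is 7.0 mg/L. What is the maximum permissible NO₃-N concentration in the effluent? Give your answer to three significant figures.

At the limit, (Qr·Cr + Qe·Cₑ)/(Qr + Qe) = 7.0:
Cₑ = (8170·7.0 − 6840·0.1600) / 1330 = 42.18 mg/L.

42.2 mg/L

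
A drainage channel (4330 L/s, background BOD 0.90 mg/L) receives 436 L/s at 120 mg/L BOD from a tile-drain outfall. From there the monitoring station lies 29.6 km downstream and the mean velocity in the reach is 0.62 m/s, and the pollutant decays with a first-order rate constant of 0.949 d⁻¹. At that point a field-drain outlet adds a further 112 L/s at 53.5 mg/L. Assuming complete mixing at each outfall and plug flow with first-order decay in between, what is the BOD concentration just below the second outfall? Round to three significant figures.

8.05 mg/L

After mixing, C = (4330·0.9000 + 436.0·120.0) / 4766 = 56220/4766 = 11.80 mg/L; combined flow 4766 L/s.
Travel time t = 29.6·1000 / 0.62 = 47740 s = 13.26 h.
Decay over the reach: 11.80·exp(−kt) = 11.80·0.5919 = 6.982 mg/L.
At the second outfall, C = (4766·6.982 + 112.0·53.50) / (4766 + 112.0) = 8.050 mg/L.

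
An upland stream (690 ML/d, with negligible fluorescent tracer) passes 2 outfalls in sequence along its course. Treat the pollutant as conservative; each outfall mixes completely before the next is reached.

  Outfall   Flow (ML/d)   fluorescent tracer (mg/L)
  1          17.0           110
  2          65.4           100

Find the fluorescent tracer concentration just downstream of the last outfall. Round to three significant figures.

10.9 mg/L

Outfall 1: combined Q = 707.0 ML/d; C = (690.0·0 + 17.00·110.0)/707.0 = 2.645 mg/L.
Outfall 2: combined Q = 772.4 ML/d; C = (707.0·2.645 + 65.40·100.0)/772.4 = 10.89 mg/L.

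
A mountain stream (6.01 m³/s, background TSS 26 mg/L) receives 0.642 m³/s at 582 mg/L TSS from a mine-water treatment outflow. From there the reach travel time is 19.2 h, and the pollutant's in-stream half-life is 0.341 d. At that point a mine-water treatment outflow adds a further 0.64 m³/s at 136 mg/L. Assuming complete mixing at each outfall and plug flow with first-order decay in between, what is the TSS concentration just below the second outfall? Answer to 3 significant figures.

Mass balance: C = (6.010·26.00 + 0.6420·582.0) / 6.652 = 529.9/6.652 = 79.66 mg/L; combined flow 6.652 m³/s.
Half-life 0.341 d → k = ln 2 / 0.341 = 2.033 d⁻¹.
First-order decay: C = 79.66·exp(−k·t) = 79.66·0.1967 = 15.67 mg/L.
At the second outfall, C = (6.652·15.67 + 0.6400·136.0) / (6.652 + 0.6400) = 26.23 mg/L.

26.2 mg/L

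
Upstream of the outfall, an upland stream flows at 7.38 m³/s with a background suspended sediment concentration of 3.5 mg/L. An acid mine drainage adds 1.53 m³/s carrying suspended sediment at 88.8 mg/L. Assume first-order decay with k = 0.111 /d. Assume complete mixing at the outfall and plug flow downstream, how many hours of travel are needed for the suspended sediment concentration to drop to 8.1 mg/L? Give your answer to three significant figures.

Mixed concentration C = ΣQC/ΣQ = (7.380·3.500 + 1.530·88.80) / 8.910 = 161.7/8.910 = 18.15 mg/L.
18.15·exp(−k·t) = 8.1 → t = ln(18.15/8.1)/k = 627900 s = 174.4 h.

174 h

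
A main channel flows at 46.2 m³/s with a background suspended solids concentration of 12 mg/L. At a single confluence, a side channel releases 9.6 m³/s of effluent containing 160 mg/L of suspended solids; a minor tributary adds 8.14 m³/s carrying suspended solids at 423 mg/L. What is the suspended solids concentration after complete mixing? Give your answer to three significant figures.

Flow-weighted average: C = (46.20·12.00 + 9.600·160.0 + 8.140·423.0) / 63.94 = 5534/63.94 = 86.54 mg/L.

86.5 mg/L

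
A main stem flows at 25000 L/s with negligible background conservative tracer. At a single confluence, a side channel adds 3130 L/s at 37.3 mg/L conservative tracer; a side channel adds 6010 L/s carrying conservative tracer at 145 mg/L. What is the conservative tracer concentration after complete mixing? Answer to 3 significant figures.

After mixing, C = (25000·0 + 3130·37.30 + 6010·145.0) / 34140 = 988200/34140 = 28.95 mg/L.

28.9 mg/L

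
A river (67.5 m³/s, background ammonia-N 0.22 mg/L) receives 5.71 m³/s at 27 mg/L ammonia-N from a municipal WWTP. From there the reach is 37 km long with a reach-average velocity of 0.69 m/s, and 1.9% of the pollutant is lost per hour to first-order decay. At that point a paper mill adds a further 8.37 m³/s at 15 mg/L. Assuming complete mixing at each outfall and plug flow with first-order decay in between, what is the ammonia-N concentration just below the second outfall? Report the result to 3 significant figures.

3.10 mg/L

Mass balance: C = (67.50·0.2200 + 5.710·27.00) / 73.21 = 169.0/73.21 = 2.309 mg/L; combined flow 73.21 m³/s.
Travel time t = 37·1000 / 0.69 = 53620 s = 14.90 h.
1.9%/h lost → k = −ln(1 − 0.019) = 0.01918 h⁻¹.
Decay over the reach: 2.309·exp(−kt) = 2.309·0.7515 = 1.735 mg/L.
At the second outfall, C = (73.21·1.735 + 8.370·15.00) / (73.21 + 8.370) = 3.096 mg/L.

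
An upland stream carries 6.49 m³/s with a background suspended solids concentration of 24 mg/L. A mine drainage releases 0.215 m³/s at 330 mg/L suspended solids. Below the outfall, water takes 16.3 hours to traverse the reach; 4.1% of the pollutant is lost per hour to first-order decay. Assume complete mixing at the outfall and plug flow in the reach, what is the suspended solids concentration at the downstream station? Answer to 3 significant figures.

17.1 mg/L

Flow-weighted average: C = (6.490·24.00 + 0.2150·330.0) / 6.705 = 226.7/6.705 = 33.81 mg/L.
4.1%/h lost → k = −ln(1 − 0.041) = 0.04186 h⁻¹.
Decay over the reach: 33.81·exp(−kt) = 33.81·0.5054 = 17.09 mg/L.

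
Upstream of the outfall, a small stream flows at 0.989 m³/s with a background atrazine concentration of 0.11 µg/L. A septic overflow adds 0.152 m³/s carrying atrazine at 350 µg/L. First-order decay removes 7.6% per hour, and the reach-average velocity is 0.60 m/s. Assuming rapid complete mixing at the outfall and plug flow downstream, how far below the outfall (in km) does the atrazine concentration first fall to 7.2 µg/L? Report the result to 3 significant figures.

51.1 km

Flow-weighted average: C = (0.9890·0.1100 + 0.1520·350.0) / 1.141 = 53.31/1.141 = 46.72 µg/L.
7.6%/h lost → k = −ln(1 − 0.076) = 0.07904 h⁻¹.
Set 46.72·exp(−k·t) = 7.2 → t = ln(46.72/7.2)/k = 85170 s = 23.66 h.
Distance = v·t = 0.60·85170 = 51100 m = 51.10 km.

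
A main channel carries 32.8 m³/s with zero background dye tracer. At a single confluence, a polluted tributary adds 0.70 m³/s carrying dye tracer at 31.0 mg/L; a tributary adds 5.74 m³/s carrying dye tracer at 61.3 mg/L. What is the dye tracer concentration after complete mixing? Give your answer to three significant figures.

9.52 mg/L

Mixed concentration C = ΣQC/ΣQ = (32.80·0 + 0.7000·31.00 + 5.740·61.30) / 39.24 = 373.6/39.24 = 9.520 mg/L.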